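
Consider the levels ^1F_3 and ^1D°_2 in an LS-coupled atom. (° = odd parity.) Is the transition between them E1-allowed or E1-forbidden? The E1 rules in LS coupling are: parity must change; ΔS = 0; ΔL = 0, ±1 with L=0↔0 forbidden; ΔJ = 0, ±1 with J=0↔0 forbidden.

Initial level: S=0, L=3, J=3, parity even. Final level: S=0, L=2, J=2, parity odd.
Parity must change: even → odd — ✓.
ΔS = 0: S: 0 → 0 — ✓.
ΔL = 0, ±1 (not L=0↔0): L: 3 → 2, ΔL = -1 — ✓.
ΔJ = 0, ±1 (not J=0↔0): J: 3 → 2, ΔJ = -1 — ✓.
All four E1 rules are satisfied.

allowed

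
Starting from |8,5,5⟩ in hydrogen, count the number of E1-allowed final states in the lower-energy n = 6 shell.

1

E1 requires Δl = ±1, so l_f ∈ {4, 6}; with 0 ≤ l_f ≤ n_f−1 = 5, the allowed l_f values are {4}.
For l_f = 4: m_f ∈ {m_i−1, m_i, m_i+1} ∩ [−4, 4] = {4} → 1 state.
Total: 1.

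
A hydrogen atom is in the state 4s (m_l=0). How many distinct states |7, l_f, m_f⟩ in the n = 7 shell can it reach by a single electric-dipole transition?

E1 requires Δl = ±1, so l_f ∈ {-1, 1}; with 0 ≤ l_f ≤ n_f−1 = 6, the allowed l_f values are {1}.
For l_f = 1: m_f ∈ {m_i−1, m_i, m_i+1} ∩ [−1, 1] = {-1, 0, 1} → 3 states.
Total: 3.

3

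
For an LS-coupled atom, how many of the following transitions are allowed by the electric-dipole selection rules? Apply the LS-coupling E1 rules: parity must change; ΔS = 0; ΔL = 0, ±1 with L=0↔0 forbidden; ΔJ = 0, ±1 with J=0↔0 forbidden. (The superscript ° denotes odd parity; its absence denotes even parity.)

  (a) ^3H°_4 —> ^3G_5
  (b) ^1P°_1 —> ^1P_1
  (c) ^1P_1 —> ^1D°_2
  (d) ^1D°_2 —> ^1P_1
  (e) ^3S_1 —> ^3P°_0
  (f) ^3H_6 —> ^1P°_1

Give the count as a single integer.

5

(a) allowed
(b) allowed
(c) allowed
(d) allowed
(e) allowed
(f) forbidden (ΔS, ΔL, ΔJ fail)
Total allowed: 5 of 6.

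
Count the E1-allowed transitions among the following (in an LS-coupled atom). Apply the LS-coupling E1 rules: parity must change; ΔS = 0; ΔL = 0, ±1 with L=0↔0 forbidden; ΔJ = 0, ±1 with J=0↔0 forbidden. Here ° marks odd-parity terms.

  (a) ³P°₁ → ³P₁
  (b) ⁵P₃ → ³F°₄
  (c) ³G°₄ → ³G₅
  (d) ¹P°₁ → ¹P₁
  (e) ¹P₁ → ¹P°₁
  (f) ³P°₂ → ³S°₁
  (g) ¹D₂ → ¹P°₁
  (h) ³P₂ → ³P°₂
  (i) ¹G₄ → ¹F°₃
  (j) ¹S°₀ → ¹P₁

(a) allowed
(b) forbidden (ΔS, ΔL fail)
(c) allowed
(d) allowed
(e) allowed
(f) forbidden (parity fails)
(g) allowed
(h) allowed
(i) allowed
(j) allowed
Total allowed: 8 of 10.

8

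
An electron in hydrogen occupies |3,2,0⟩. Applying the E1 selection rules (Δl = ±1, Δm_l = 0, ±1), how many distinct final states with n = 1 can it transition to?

0

E1 requires l_f ∈ {1, 3}, but neither lies in [0, 0], so no final state is reachable.
Total: 0.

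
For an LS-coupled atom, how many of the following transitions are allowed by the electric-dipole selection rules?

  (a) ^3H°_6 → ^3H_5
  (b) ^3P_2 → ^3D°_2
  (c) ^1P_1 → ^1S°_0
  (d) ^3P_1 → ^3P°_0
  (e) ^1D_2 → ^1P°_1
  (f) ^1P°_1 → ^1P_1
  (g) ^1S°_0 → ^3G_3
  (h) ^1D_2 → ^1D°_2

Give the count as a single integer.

7

(a) allowed
(b) allowed
(c) allowed
(d) allowed
(e) allowed
(f) allowed
(g) forbidden (ΔS, ΔL, ΔJ fail)
(h) allowed
Total allowed: 7 of 8.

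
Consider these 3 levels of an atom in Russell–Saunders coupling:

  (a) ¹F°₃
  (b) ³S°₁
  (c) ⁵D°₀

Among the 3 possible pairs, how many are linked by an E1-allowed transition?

(a)–(b): forbidden (parity, ΔS, ΔL, ΔJ).
(a)–(c): forbidden (parity, ΔS, ΔJ).
(b)–(c): forbidden (parity, ΔS, ΔL).
Allowed pairs: 0 of 3.

0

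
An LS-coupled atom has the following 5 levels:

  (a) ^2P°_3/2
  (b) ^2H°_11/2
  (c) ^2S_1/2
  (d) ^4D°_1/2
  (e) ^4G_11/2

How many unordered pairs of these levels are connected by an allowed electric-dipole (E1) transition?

1

(a)–(b): forbidden (parity, ΔL, ΔJ).
(a)–(c): allowed.
(a)–(d): forbidden (parity, ΔS).
(a)–(e): forbidden (ΔS, ΔL, ΔJ).
(b)–(c): forbidden (ΔL, ΔJ).
(b)–(d): forbidden (parity, ΔS, ΔL, ΔJ).
(b)–(e): forbidden (ΔS).
(c)–(d): forbidden (ΔS, ΔL).
(c)–(e): forbidden (parity, ΔS, ΔL, ΔJ).
(d)–(e): forbidden (ΔL, ΔJ).
Allowed pairs: 1 of 10.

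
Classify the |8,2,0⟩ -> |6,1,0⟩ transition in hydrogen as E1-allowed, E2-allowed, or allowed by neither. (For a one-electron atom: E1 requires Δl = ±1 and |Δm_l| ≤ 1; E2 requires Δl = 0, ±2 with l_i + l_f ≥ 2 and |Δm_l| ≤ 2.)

Δl = 1 − 2 = -1; l_i + l_f = 3.
Δm_l = +0.
E1 (Δl = ±1, |Δm_l| ≤ 1): satisfied.
E2 (Δl = 0,±2, l_i+l_f ≥ 2, |Δm_l| ≤ 2): not satisfied.

E1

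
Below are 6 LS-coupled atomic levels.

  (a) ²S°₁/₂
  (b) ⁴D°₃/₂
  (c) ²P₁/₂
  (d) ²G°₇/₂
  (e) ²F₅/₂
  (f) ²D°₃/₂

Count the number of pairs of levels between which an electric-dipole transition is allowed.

(a)–(b): forbidden (parity, ΔS, ΔL).
(a)–(c): allowed.
(a)–(d): forbidden (parity, ΔL, ΔJ).
(a)–(e): forbidden (ΔL, ΔJ).
(a)–(f): forbidden (parity, ΔL).
(b)–(c): forbidden (ΔS).
(b)–(d): forbidden (parity, ΔS, ΔL, ΔJ).
(b)–(e): forbidden (ΔS).
(b)–(f): forbidden (parity, ΔS).
(c)–(d): forbidden (ΔL, ΔJ).
(c)–(e): forbidden (parity, ΔL, ΔJ).
(c)–(f): allowed.
(d)–(e): allowed.
(d)–(f): forbidden (parity, ΔL, ΔJ).
(e)–(f): allowed.
Allowed pairs: 4 of 15.

4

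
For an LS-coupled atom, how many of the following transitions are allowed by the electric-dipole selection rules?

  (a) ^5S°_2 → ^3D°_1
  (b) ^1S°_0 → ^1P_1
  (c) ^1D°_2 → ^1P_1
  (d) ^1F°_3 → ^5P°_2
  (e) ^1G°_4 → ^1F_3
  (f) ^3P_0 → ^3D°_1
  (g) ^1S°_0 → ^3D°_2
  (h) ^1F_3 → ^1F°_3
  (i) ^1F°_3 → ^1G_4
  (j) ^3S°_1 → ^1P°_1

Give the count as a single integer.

(a) forbidden (parity, ΔS, ΔL fail)
(b) allowed
(c) allowed
(d) forbidden (parity, ΔS, ΔL fail)
(e) allowed
(f) allowed
(g) forbidden (parity, ΔS, ΔL, ΔJ fail)
(h) allowed
(i) allowed
(j) forbidden (parity, ΔS fail)
Total allowed: 6 of 10.

6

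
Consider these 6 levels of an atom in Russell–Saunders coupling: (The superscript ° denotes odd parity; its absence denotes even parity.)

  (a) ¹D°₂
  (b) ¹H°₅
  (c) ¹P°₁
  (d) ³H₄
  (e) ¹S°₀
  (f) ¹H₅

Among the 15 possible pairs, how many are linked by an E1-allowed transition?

1

(a)–(b): forbidden (parity, ΔL, ΔJ).
(a)–(c): forbidden (parity).
(a)–(d): forbidden (ΔS, ΔL, ΔJ).
(a)–(e): forbidden (parity, ΔL, ΔJ).
(a)–(f): forbidden (ΔL, ΔJ).
(b)–(c): forbidden (parity, ΔL, ΔJ).
(b)–(d): forbidden (ΔS).
(b)–(e): forbidden (parity, ΔL, ΔJ).
(b)–(f): allowed.
(c)–(d): forbidden (ΔS, ΔL, ΔJ).
(c)–(e): forbidden (parity).
(c)–(f): forbidden (ΔL, ΔJ).
(d)–(e): forbidden (ΔS, ΔL, ΔJ).
(d)–(f): forbidden (parity, ΔS).
(e)–(f): forbidden (ΔL, ΔJ).
Allowed pairs: 1 of 15.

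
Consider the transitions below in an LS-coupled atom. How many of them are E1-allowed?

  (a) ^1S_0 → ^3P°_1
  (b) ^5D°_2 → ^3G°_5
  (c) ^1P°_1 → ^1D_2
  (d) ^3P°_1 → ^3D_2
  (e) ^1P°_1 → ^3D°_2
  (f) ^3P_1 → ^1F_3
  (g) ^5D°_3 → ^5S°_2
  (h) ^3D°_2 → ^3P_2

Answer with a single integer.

(a) forbidden (ΔS fails)
(b) forbidden (parity, ΔS, ΔL, ΔJ fail)
(c) allowed
(d) allowed
(e) forbidden (parity, ΔS fail)
(f) forbidden (parity, ΔS, ΔL, ΔJ fail)
(g) forbidden (parity, ΔL fail)
(h) allowed
Total allowed: 3 of 8.

3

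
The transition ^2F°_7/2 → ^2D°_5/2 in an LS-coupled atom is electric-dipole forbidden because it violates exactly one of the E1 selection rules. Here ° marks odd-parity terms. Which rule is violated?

parity

Initial level: S=1/2, L=3, J=7/2, parity odd. Final level: S=1/2, L=2, J=5/2, parity odd.
Parity must change: odd → odd — fails.
ΔS = 0: S: 1/2 → 1/2 — ok.
ΔL = 0, ±1 (not L=0↔0): L: 3 → 2, ΔL = -1 — ok.
ΔJ = 0, ±1 (not J=0↔0): J: 7/2 → 5/2, ΔJ = -1 — ok.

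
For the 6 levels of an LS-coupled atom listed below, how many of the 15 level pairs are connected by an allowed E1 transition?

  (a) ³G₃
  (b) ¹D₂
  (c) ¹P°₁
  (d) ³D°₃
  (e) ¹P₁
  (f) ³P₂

3

(a)–(b): forbidden (parity, ΔS, ΔL).
(a)–(c): forbidden (ΔS, ΔL, ΔJ).
(a)–(d): forbidden (ΔL).
(a)–(e): forbidden (parity, ΔS, ΔL, ΔJ).
(a)–(f): forbidden (parity, ΔL).
(b)–(c): allowed.
(b)–(d): forbidden (ΔS).
(b)–(e): forbidden (parity).
(b)–(f): forbidden (parity, ΔS).
(c)–(d): forbidden (parity, ΔS, ΔJ).
(c)–(e): allowed.
(c)–(f): forbidden (ΔS).
(d)–(e): forbidden (ΔS, ΔJ).
(d)–(f): allowed.
(e)–(f): forbidden (parity, ΔS).
Allowed pairs: 3 of 15.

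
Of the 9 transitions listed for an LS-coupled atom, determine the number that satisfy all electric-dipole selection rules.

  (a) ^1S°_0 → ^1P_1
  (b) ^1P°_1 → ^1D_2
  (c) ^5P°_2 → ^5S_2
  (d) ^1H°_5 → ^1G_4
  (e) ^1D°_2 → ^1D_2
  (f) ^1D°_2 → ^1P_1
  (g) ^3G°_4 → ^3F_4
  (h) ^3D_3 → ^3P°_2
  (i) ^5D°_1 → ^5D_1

9

(a) allowed
(b) allowed
(c) allowed
(d) allowed
(e) allowed
(f) allowed
(g) allowed
(h) allowed
(i) allowed
Total allowed: 9 of 9.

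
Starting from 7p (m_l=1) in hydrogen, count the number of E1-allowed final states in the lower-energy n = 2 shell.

E1 requires Δl = ±1, so l_f ∈ {0, 2}; with 0 ≤ l_f ≤ n_f−1 = 1, the allowed l_f values are {0}.
For l_f = 0: m_f ∈ {m_i−1, m_i, m_i+1} ∩ [−0, 0] = {0} → 1 state.
Total: 1.

1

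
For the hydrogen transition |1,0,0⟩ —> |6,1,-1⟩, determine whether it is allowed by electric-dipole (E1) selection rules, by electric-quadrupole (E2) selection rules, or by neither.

Δl = 1 − 0 = +1; l_i + l_f = 1.
Δm_l = -1.
E1 (Δl = ±1, |Δm_l| ≤ 1): satisfied.
E2 (Δl = 0,±2, l_i+l_f ≥ 2, |Δm_l| ≤ 2): not satisfied.

E1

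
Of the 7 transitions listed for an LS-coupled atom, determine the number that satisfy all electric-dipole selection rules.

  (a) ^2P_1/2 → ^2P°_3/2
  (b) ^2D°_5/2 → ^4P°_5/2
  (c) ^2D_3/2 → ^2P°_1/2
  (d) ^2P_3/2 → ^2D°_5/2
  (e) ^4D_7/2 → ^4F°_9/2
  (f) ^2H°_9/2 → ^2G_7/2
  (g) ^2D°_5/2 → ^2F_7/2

6

(a) allowed
(b) forbidden (parity, ΔS fail)
(c) allowed
(d) allowed
(e) allowed
(f) allowed
(g) allowed
Total allowed: 6 of 7.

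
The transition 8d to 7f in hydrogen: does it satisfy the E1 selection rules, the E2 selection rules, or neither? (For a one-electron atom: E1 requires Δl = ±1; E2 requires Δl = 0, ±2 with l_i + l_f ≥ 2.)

E1

Δl = 3 − 2 = +1; l_i + l_f = 5.
E1 (Δl = ±1): satisfied.
E2 (Δl = 0,±2, l_i+l_f ≥ 2): not satisfied.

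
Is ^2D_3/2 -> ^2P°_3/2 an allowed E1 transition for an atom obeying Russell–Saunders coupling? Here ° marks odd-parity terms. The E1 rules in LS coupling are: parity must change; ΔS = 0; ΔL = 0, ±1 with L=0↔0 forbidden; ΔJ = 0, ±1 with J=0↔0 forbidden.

Initial level: S=1/2, L=2, J=3/2, parity even. Final level: S=1/2, L=1, J=3/2, parity odd.
Parity must change: even → odd — passes.
ΔJ = 0, ±1 (not J=0↔0): J: 3/2 → 3/2, ΔJ = +0 — passes.
ΔS = 0: S: 1/2 → 1/2 — passes.
ΔL = 0, ±1 (not L=0↔0): L: 2 → 1, ΔL = -1 — passes.
All four E1 rules are satisfied.

allowed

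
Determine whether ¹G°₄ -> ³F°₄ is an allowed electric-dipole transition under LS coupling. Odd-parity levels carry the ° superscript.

Initial level: S=0, L=4, J=4, parity odd. Final level: S=1, L=3, J=4, parity odd.
Parity must change: odd → odd — fails.
ΔS = 0: S: 0 → 1 — fails.
ΔL = 0, ±1 (not L=0↔0): L: 4 → 3, ΔL = -1 — passes.
ΔJ = 0, ±1 (not J=0↔0): J: 4 → 4, ΔJ = +0 — passes.
Rule(s) violated: parity, ΔS.

forbidden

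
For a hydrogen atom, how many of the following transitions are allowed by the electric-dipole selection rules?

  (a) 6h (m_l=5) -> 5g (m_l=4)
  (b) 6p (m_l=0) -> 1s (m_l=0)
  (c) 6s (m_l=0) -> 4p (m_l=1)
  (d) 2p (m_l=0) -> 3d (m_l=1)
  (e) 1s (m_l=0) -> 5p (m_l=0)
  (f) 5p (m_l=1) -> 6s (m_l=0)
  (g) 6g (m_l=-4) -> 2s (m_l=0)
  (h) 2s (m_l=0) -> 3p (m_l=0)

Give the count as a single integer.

(a) allowed
(b) allowed
(c) allowed
(d) allowed
(e) allowed
(f) allowed
(g) forbidden — Δl = -4 (E1 requires Δl = ±1); Δm_l = +4 (E1 requires Δm_l = 0, ±1)
(h) allowed
Total allowed: 7 of 8.

7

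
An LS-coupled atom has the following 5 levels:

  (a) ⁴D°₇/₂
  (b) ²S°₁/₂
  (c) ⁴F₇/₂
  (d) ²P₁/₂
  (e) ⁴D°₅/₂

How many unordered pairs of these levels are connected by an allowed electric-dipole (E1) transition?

3

(a)–(b): forbidden (parity, ΔS, ΔL, ΔJ).
(a)–(c): allowed.
(a)–(d): forbidden (ΔS, ΔJ).
(a)–(e): forbidden (parity).
(b)–(c): forbidden (ΔS, ΔL, ΔJ).
(b)–(d): allowed.
(b)–(e): forbidden (parity, ΔS, ΔL, ΔJ).
(c)–(d): forbidden (parity, ΔS, ΔL, ΔJ).
(c)–(e): allowed.
(d)–(e): forbidden (ΔS, ΔJ).
Allowed pairs: 3 of 10.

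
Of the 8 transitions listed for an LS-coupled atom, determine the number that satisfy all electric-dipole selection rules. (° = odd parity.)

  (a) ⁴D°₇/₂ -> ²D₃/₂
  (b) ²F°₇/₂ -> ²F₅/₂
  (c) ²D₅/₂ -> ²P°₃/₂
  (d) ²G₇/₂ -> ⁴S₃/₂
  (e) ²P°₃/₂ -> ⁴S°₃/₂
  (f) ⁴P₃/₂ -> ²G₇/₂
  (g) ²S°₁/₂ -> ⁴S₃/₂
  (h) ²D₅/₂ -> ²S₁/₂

(a) forbidden (ΔS, ΔJ fail)
(b) allowed
(c) allowed
(d) forbidden (parity, ΔS, ΔL, ΔJ fail)
(e) forbidden (parity, ΔS fail)
(f) forbidden (parity, ΔS, ΔL, ΔJ fail)
(g) forbidden (ΔS, ΔL fail)
(h) forbidden (parity, ΔL, ΔJ fail)
Total allowed: 2 of 8.

2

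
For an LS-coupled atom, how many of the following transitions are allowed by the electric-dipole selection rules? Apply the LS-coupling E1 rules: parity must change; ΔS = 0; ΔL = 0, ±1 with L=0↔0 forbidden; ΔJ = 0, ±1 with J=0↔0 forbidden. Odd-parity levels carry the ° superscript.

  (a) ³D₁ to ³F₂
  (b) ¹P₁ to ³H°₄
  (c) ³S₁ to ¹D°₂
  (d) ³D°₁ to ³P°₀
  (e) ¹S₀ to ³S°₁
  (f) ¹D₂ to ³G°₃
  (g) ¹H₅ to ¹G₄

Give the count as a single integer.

(a) forbidden (parity fails)
(b) forbidden (ΔS, ΔL, ΔJ fail)
(c) forbidden (ΔS, ΔL fail)
(d) forbidden (parity fails)
(e) forbidden (ΔS, ΔL fail)
(f) forbidden (ΔS, ΔL fail)
(g) forbidden (parity fails)
Total allowed: 0 of 7.

0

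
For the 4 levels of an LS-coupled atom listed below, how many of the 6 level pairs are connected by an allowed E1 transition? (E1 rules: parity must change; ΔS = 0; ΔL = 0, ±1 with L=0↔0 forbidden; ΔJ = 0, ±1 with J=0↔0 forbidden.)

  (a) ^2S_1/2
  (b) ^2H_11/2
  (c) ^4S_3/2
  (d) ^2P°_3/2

(a)–(b): forbidden (parity, ΔL, ΔJ).
(a)–(c): forbidden (parity, ΔS, ΔL).
(a)–(d): allowed.
(b)–(c): forbidden (parity, ΔS, ΔL, ΔJ).
(b)–(d): forbidden (ΔL, ΔJ).
(c)–(d): forbidden (ΔS).
Allowed pairs: 1 of 6.

1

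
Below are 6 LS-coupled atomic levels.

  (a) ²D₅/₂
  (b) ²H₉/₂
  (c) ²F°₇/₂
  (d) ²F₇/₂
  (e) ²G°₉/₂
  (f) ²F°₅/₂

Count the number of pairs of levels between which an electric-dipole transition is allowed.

(a)–(b): forbidden (parity, ΔL, ΔJ).
(a)–(c): allowed.
(a)–(d): forbidden (parity).
(a)–(e): forbidden (ΔL, ΔJ).
(a)–(f): allowed.
(b)–(c): forbidden (ΔL).
(b)–(d): forbidden (parity, ΔL).
(b)–(e): allowed.
(b)–(f): forbidden (ΔL, ΔJ).
(c)–(d): allowed.
(c)–(e): forbidden (parity).
(c)–(f): forbidden (parity).
(d)–(e): allowed.
(d)–(f): allowed.
(e)–(f): forbidden (parity, ΔJ).
Allowed pairs: 6 of 15.

6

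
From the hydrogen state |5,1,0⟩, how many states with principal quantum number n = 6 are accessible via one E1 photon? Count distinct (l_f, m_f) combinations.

4

E1 requires Δl = ±1, so l_f ∈ {0, 2}; with 0 ≤ l_f ≤ n_f−1 = 5, the allowed l_f values are {0, 2}.
For l_f = 0: m_f ∈ {m_i−1, m_i, m_i+1} ∩ [−0, 0] = {0} → 1 state.
For l_f = 2: m_f ∈ {m_i−1, m_i, m_i+1} ∩ [−2, 2] = {-1, 0, 1} → 3 states.
Total: 4.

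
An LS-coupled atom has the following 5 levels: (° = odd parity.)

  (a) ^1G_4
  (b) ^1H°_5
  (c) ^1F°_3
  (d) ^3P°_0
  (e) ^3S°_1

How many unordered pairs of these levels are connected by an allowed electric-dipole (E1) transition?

2

(a)–(b): allowed.
(a)–(c): allowed.
(a)–(d): forbidden (ΔS, ΔL, ΔJ).
(a)–(e): forbidden (ΔS, ΔL, ΔJ).
(b)–(c): forbidden (parity, ΔL, ΔJ).
(b)–(d): forbidden (parity, ΔS, ΔL, ΔJ).
(b)–(e): forbidden (parity, ΔS, ΔL, ΔJ).
(c)–(d): forbidden (parity, ΔS, ΔL, ΔJ).
(c)–(e): forbidden (parity, ΔS, ΔL, ΔJ).
(d)–(e): forbidden (parity).
Allowed pairs: 2 of 10.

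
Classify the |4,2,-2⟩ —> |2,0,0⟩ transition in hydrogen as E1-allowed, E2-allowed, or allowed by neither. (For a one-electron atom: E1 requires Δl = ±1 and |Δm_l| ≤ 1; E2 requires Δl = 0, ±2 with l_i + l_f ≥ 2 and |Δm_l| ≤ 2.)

E2

Δl = 0 − 2 = -2; l_i + l_f = 2.
Δm_l = +2.
E1 (Δl = ±1, |Δm_l| ≤ 1): not satisfied.
E2 (Δl = 0,±2, l_i+l_f ≥ 2, |Δm_l| ≤ 2): satisfied.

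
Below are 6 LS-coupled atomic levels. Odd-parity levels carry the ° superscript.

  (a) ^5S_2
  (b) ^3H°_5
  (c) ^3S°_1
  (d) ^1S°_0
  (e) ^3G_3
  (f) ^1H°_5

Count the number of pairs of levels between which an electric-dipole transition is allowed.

(a)–(b): forbidden (ΔS, ΔL, ΔJ).
(a)–(c): forbidden (ΔS, ΔL).
(a)–(d): forbidden (ΔS, ΔL, ΔJ).
(a)–(e): forbidden (parity, ΔS, ΔL).
(a)–(f): forbidden (ΔS, ΔL, ΔJ).
(b)–(c): forbidden (parity, ΔL, ΔJ).
(b)–(d): forbidden (parity, ΔS, ΔL, ΔJ).
(b)–(e): forbidden (ΔJ).
(b)–(f): forbidden (parity, ΔS).
(c)–(d): forbidden (parity, ΔS, ΔL).
(c)–(e): forbidden (ΔL, ΔJ).
(c)–(f): forbidden (parity, ΔS, ΔL, ΔJ).
(d)–(e): forbidden (ΔS, ΔL, ΔJ).
(d)–(f): forbidden (parity, ΔL, ΔJ).
(e)–(f): forbidden (ΔS, ΔJ).
Allowed pairs: 0 of 15.

0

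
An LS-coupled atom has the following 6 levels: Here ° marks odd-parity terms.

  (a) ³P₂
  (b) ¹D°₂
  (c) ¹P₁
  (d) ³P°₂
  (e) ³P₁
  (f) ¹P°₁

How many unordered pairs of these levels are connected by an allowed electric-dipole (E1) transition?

4

(a)–(b): forbidden (ΔS).
(a)–(c): forbidden (parity, ΔS).
(a)–(d): allowed.
(a)–(e): forbidden (parity).
(a)–(f): forbidden (ΔS).
(b)–(c): allowed.
(b)–(d): forbidden (parity, ΔS).
(b)–(e): forbidden (ΔS).
(b)–(f): forbidden (parity).
(c)–(d): forbidden (ΔS).
(c)–(e): forbidden (parity, ΔS).
(c)–(f): allowed.
(d)–(e): allowed.
(d)–(f): forbidden (parity, ΔS).
(e)–(f): forbidden (ΔS).
Allowed pairs: 4 of 15.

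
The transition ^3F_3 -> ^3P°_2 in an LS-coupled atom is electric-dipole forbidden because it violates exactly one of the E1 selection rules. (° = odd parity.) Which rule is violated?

the ΔL = 0, ±1 rule

Parity must change: even → odd — satisfied.
ΔS = 0: S: 1 → 1 — satisfied.
ΔL = 0, ±1 (not L=0↔0): L: 3 → 1, ΔL = -2 — violated.
ΔJ = 0, ±1 (not J=0↔0): J: 3 → 2, ΔJ = -1 — satisfied.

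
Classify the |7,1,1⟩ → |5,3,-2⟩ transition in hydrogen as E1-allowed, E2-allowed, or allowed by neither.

Δl = 3 − 1 = +2; l_i + l_f = 4.
Δm_l = -3.
E1 (Δl = ±1, |Δm_l| ≤ 1): not satisfied.
E2 (Δl = 0,±2, l_i+l_f ≥ 2, |Δm_l| ≤ 2): not satisfied.

neither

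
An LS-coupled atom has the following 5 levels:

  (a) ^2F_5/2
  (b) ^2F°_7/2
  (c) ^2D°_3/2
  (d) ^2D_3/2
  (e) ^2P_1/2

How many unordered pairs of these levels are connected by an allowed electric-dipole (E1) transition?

4

(a)–(b): allowed.
(a)–(c): allowed.
(a)–(d): forbidden (parity).
(a)–(e): forbidden (parity, ΔL, ΔJ).
(b)–(c): forbidden (parity, ΔJ).
(b)–(d): forbidden (ΔJ).
(b)–(e): forbidden (ΔL, ΔJ).
(c)–(d): allowed.
(c)–(e): allowed.
(d)–(e): forbidden (parity).
Allowed pairs: 4 of 10.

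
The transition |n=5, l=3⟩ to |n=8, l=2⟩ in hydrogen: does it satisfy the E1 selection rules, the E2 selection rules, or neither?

E1

Δl = 2 − 3 = -1; l_i + l_f = 5.
E1 (Δl = ±1): satisfied.
E2 (Δl = 0,±2, l_i+l_f ≥ 2): not satisfied.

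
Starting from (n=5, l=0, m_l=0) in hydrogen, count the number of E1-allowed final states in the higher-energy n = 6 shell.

E1 requires Δl = ±1, so l_f ∈ {-1, 1}; with 0 ≤ l_f ≤ n_f−1 = 5, the allowed l_f values are {1}.
For l_f = 1: m_f ∈ {m_i−1, m_i, m_i+1} ∩ [−1, 1] = {-1, 0, 1} → 3 states.
Total: 3.

3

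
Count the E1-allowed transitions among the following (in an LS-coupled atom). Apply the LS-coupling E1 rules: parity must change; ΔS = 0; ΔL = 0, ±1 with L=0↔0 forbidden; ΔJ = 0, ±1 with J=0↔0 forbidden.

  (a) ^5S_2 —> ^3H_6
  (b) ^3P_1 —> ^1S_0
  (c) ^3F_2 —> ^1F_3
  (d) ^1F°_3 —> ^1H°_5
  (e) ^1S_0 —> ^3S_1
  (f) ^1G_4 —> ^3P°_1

0

(a) forbidden (parity, ΔS, ΔL, ΔJ fail)
(b) forbidden (parity, ΔS fail)
(c) forbidden (parity, ΔS fail)
(d) forbidden (parity, ΔL, ΔJ fail)
(e) forbidden (parity, ΔS, ΔL fail)
(f) forbidden (ΔS, ΔL, ΔJ fail)
Total allowed: 0 of 6.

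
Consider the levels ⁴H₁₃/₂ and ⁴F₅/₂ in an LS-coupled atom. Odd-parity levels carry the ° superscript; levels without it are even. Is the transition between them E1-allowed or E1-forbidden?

Reading off the term symbols: S 3/2→3/2, L 5→3, J 13/2→5/2, parity even→even.
ΔL = 0, ±1 (not L=0↔0): L: 5 → 3, ΔL = -2 — violated.
ΔS = 0: S: 3/2 → 3/2 — satisfied.
Parity must change: even → even — violated.
ΔJ = 0, ±1 (not J=0↔0): J: 13/2 → 5/2, ΔJ = -4 — violated.
Rule(s) violated: parity, ΔL, ΔJ.

forbidden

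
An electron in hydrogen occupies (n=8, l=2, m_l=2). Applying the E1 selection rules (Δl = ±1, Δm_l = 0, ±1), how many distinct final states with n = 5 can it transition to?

4

E1 requires Δl = ±1, so l_f ∈ {1, 3}; with 0 ≤ l_f ≤ n_f−1 = 4, the allowed l_f values are {1, 3}.
For l_f = 1: m_f ∈ {m_i−1, m_i, m_i+1} ∩ [−1, 1] = {1} → 1 state.
For l_f = 3: m_f ∈ {m_i−1, m_i, m_i+1} ∩ [−3, 3] = {1, 2, 3} → 3 states.
Total: 4.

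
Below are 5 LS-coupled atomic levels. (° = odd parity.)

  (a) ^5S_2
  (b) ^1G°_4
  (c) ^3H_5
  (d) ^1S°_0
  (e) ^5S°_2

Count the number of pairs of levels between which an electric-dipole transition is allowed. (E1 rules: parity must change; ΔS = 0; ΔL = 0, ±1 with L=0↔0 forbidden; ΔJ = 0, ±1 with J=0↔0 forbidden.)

0

(a)–(b): forbidden (ΔS, ΔL, ΔJ).
(a)–(c): forbidden (parity, ΔS, ΔL, ΔJ).
(a)–(d): forbidden (ΔS, ΔL, ΔJ).
(a)–(e): forbidden (ΔL).
(b)–(c): forbidden (ΔS).
(b)–(d): forbidden (parity, ΔL, ΔJ).
(b)–(e): forbidden (parity, ΔS, ΔL, ΔJ).
(c)–(d): forbidden (ΔS, ΔL, ΔJ).
(c)–(e): forbidden (ΔS, ΔL, ΔJ).
(d)–(e): forbidden (parity, ΔS, ΔL, ΔJ).
Allowed pairs: 0 of 10.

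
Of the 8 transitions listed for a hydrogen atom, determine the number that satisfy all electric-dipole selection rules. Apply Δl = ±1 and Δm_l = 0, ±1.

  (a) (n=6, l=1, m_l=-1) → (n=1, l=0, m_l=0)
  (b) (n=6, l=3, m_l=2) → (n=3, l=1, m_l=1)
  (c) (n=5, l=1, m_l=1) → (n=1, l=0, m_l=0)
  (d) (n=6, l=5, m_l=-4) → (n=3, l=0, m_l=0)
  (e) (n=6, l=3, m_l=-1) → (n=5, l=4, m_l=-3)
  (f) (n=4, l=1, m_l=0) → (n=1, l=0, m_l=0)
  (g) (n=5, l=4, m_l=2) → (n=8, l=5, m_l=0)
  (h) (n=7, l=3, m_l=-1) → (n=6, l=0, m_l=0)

3

(a) allowed
(b) forbidden — Δl = -2 (E1 requires Δl = ±1)
(c) allowed
(d) forbidden — Δl = -5 (E1 requires Δl = ±1); Δm_l = +4 (E1 requires Δm_l = 0, ±1)
(e) forbidden — Δm_l = -2 (E1 requires Δm_l = 0, ±1)
(f) allowed
(g) forbidden — Δm_l = -2 (E1 requires Δm_l = 0, ±1)
(h) forbidden — Δl = -3 (E1 requires Δl = ±1)
Total allowed: 3 of 8.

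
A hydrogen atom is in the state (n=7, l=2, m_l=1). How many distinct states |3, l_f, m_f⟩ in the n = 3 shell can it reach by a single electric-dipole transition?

2

E1 requires Δl = ±1, so l_f ∈ {1, 3}; with 0 ≤ l_f ≤ n_f−1 = 2, the allowed l_f values are {1}.
For l_f = 1: m_f ∈ {m_i−1, m_i, m_i+1} ∩ [−1, 1] = {0, 1} → 2 states.
Total: 2.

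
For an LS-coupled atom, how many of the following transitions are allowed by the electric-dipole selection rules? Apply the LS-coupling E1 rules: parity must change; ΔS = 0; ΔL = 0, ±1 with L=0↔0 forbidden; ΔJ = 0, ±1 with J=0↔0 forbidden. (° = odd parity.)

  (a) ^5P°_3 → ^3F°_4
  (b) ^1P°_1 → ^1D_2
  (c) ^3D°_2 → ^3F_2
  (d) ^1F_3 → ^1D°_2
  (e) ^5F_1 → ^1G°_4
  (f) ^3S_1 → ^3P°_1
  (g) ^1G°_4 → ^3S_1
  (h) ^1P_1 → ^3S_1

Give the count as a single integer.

(a) forbidden (parity, ΔS, ΔL fail)
(b) allowed
(c) allowed
(d) allowed
(e) forbidden (ΔS, ΔJ fail)
(f) allowed
(g) forbidden (ΔS, ΔL, ΔJ fail)
(h) forbidden (parity, ΔS fail)
Total allowed: 4 of 8.

4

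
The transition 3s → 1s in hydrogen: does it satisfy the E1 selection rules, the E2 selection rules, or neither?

neither

Δl = 0 − 0 = +0; l_i + l_f = 0.
E1 (Δl = ±1): not satisfied.
E2 (Δl = 0,±2, l_i+l_f ≥ 2): not satisfied.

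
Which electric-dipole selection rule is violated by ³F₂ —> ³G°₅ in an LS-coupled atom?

the ΔJ = 0, ±1 rule

Parity must change: even → odd — ok.
ΔS = 0: S: 1 → 1 — ok.
ΔL = 0, ±1 (not L=0↔0): L: 3 → 4, ΔL = +1 — ok.
ΔJ = 0, ±1 (not J=0↔0): J: 2 → 5, ΔJ = +3 — fails.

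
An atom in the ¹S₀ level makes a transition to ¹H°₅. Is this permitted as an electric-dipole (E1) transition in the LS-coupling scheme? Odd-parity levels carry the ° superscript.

forbidden

Reading off the term symbols: S 0→0, L 0→5, J 0→5, parity even→odd.
Parity must change: even → odd — passes.
ΔJ = 0, ±1 (not J=0↔0): J: 0 → 5, ΔJ = +5 — fails.
ΔL = 0, ±1 (not L=0↔0): L: 0 → 5, ΔL = +5 — fails.
ΔS = 0: S: 0 → 0 — passes.
Rule(s) violated: ΔL, ΔJ.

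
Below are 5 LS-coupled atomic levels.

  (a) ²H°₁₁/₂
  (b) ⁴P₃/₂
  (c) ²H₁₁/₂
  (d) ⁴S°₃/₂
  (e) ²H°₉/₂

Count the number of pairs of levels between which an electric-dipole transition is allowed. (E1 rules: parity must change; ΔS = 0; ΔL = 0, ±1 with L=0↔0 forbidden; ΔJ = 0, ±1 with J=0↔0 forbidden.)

3

(a)–(b): forbidden (ΔS, ΔL, ΔJ).
(a)–(c): allowed.
(a)–(d): forbidden (parity, ΔS, ΔL, ΔJ).
(a)–(e): forbidden (parity).
(b)–(c): forbidden (parity, ΔS, ΔL, ΔJ).
(b)–(d): allowed.
(b)–(e): forbidden (ΔS, ΔL, ΔJ).
(c)–(d): forbidden (ΔS, ΔL, ΔJ).
(c)–(e): allowed.
(d)–(e): forbidden (parity, ΔS, ΔL, ΔJ).
Allowed pairs: 3 of 10.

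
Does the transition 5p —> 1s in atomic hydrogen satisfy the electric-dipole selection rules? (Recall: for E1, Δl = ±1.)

Δl = 0 − 1 = -1; the E1 rule Δl = ±1 is ✓.
All E1 selection rules are satisfied.

allowed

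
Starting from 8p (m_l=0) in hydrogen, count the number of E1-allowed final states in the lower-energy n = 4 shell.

4

E1 requires Δl = ±1, so l_f ∈ {0, 2}; with 0 ≤ l_f ≤ n_f−1 = 3, the allowed l_f values are {0, 2}.
For l_f = 0: m_f ∈ {m_i−1, m_i, m_i+1} ∩ [−0, 0] = {0} → 1 state.
For l_f = 2: m_f ∈ {m_i−1, m_i, m_i+1} ∩ [−2, 2] = {-1, 0, 1} → 3 states.
Total: 4.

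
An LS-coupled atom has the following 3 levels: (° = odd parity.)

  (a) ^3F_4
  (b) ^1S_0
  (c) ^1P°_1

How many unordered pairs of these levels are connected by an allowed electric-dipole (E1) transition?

1

(a)–(b): forbidden (parity, ΔS, ΔL, ΔJ).
(a)–(c): forbidden (ΔS, ΔL, ΔJ).
(b)–(c): allowed.
Allowed pairs: 1 of 3.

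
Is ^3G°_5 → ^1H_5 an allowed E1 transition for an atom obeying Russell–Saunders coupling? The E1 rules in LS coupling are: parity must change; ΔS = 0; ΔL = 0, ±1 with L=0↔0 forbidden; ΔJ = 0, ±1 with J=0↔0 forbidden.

Initial level: S=1, L=4, J=5, parity odd. Final level: S=0, L=5, J=5, parity even.
ΔS = 0: S: 1 → 0 — ✗.
ΔJ = 0, ±1 (not J=0↔0): J: 5 → 5, ΔJ = +0 — ✓.
ΔL = 0, ±1 (not L=0↔0): L: 4 → 5, ΔL = +1 — ✓.
Parity must change: odd → even — ✓.
Rule(s) violated: ΔS.

forbidden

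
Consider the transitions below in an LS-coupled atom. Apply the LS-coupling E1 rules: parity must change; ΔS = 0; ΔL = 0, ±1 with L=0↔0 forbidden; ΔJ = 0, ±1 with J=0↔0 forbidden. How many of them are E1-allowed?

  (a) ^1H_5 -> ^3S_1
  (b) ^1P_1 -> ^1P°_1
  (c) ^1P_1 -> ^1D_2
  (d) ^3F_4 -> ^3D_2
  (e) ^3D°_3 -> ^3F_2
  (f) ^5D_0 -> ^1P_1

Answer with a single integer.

(a) forbidden (parity, ΔS, ΔL, ΔJ fail)
(b) allowed
(c) forbidden (parity fails)
(d) forbidden (parity, ΔJ fail)
(e) allowed
(f) forbidden (parity, ΔS fail)
Total allowed: 2 of 6.

2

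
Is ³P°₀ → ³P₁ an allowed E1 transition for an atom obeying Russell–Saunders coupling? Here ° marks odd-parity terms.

Reading off the term symbols: S 1→1, L 1→1, J 0→1, parity odd→even.
ΔJ = 0, ±1 (not J=0↔0): J: 0 → 1, ΔJ = +1 — satisfied.
ΔL = 0, ±1 (not L=0↔0): L: 1 → 1, ΔL = +0 — satisfied.
Parity must change: odd → even — satisfied.
ΔS = 0: S: 1 → 1 — satisfied.
All four E1 rules are satisfied.

allowed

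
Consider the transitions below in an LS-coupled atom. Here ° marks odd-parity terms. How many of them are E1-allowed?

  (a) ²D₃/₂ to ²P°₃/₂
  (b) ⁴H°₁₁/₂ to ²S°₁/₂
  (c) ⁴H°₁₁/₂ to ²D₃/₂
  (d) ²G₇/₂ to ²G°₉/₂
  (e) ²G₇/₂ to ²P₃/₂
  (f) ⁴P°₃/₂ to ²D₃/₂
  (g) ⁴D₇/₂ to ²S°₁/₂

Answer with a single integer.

(a) allowed
(b) forbidden (parity, ΔS, ΔL, ΔJ fail)
(c) forbidden (ΔS, ΔL, ΔJ fail)
(d) allowed
(e) forbidden (parity, ΔL, ΔJ fail)
(f) forbidden (ΔS fails)
(g) forbidden (ΔS, ΔL, ΔJ fail)
Total allowed: 2 of 7.

2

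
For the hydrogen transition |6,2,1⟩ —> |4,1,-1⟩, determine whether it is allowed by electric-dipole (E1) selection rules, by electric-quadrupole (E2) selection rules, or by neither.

Δl = 1 − 2 = -1; l_i + l_f = 3.
Δm_l = -2.
E1 (Δl = ±1, |Δm_l| ≤ 1): not satisfied.
E2 (Δl = 0,±2, l_i+l_f ≥ 2, |Δm_l| ≤ 2): not satisfied.

neither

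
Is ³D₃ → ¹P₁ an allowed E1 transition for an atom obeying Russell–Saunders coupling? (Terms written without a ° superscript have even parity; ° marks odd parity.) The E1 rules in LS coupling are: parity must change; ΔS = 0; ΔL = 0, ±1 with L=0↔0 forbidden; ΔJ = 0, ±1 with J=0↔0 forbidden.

Reading off the term symbols: S 1→0, L 2→1, J 3→1, parity even→even.
Parity must change: even → even — violated.
ΔS = 0: S: 1 → 0 — violated.
ΔL = 0, ±1 (not L=0↔0): L: 2 → 1, ΔL = -1 — satisfied.
ΔJ = 0, ±1 (not J=0↔0): J: 3 → 1, ΔJ = -2 — violated.
Rule(s) violated: parity, ΔS, ΔJ.

forbidden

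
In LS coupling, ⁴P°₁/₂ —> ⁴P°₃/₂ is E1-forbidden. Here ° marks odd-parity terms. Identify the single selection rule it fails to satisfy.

parity

Reading off the term symbols: S 3/2→3/2, L 1→1, J 1/2→3/2, parity odd→odd.
Parity must change: odd → odd — ✗.
ΔS = 0: S: 3/2 → 3/2 — ✓.
ΔL = 0, ±1 (not L=0↔0): L: 1 → 1, ΔL = +0 — ✓.
ΔJ = 0, ±1 (not J=0↔0): J: 1/2 → 3/2, ΔJ = +1 — ✓.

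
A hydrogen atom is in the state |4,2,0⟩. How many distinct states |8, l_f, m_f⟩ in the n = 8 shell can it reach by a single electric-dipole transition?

E1 requires Δl = ±1, so l_f ∈ {1, 3}; with 0 ≤ l_f ≤ n_f−1 = 7, the allowed l_f values are {1, 3}.
For l_f = 1: m_f ∈ {m_i−1, m_i, m_i+1} ∩ [−1, 1] = {-1, 0, 1} → 3 states.
For l_f = 3: m_f ∈ {m_i−1, m_i, m_i+1} ∩ [−3, 3] = {-1, 0, 1} → 3 states.
Total: 6.

6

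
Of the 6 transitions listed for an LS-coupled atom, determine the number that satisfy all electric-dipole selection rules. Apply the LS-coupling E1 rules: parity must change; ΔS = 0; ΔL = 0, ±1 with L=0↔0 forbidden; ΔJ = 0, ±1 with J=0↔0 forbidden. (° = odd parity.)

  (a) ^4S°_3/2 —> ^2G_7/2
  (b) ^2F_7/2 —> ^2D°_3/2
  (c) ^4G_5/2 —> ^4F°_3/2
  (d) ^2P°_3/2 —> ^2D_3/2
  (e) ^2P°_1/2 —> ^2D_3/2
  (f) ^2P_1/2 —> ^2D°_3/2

(a) forbidden (ΔS, ΔL, ΔJ fail)
(b) forbidden (ΔJ fails)
(c) allowed
(d) allowed
(e) allowed
(f) allowed
Total allowed: 4 of 6.

4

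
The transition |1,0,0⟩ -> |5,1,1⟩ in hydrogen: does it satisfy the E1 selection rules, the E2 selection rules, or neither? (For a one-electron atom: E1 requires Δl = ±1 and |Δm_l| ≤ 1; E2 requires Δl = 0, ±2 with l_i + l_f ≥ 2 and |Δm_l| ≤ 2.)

Δl = 1 − 0 = +1; l_i + l_f = 1.
Δm_l = +1.
E1 (Δl = ±1, |Δm_l| ≤ 1): satisfied.
E2 (Δl = 0,±2, l_i+l_f ≥ 2, |Δm_l| ≤ 2): not satisfied.

E1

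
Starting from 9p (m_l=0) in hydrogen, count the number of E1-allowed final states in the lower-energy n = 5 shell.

E1 requires Δl = ±1, so l_f ∈ {0, 2}; with 0 ≤ l_f ≤ n_f−1 = 4, the allowed l_f values are {0, 2}.
For l_f = 0: m_f ∈ {m_i−1, m_i, m_i+1} ∩ [−0, 0] = {0} → 1 state.
For l_f = 2: m_f ∈ {m_i−1, m_i, m_i+1} ∩ [−2, 2] = {-1, 0, 1} → 3 states.
Total: 4.

4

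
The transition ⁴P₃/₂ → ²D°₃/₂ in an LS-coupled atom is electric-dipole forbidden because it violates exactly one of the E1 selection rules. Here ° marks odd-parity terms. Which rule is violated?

the ΔS = 0 rule

ΔJ = 0, ±1 (not J=0↔0): J: 3/2 → 3/2, ΔJ = +0 — ok.
ΔS = 0: S: 3/2 → 1/2 — fails.
ΔL = 0, ±1 (not L=0↔0): L: 1 → 2, ΔL = +1 — ok.
Parity must change: even → odd — ok.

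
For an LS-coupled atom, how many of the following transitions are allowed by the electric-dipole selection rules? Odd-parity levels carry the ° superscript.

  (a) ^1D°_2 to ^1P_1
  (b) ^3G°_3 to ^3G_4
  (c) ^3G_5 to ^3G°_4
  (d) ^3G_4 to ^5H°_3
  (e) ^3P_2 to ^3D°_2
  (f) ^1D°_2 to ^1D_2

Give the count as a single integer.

5

(a) allowed
(b) allowed
(c) allowed
(d) forbidden (ΔS fails)
(e) allowed
(f) allowed
Total allowed: 5 of 6.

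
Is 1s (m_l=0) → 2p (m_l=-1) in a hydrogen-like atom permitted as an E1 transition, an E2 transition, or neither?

E1

Δl = 1 − 0 = +1; l_i + l_f = 1.
Δm_l = -1.
E1 (Δl = ±1, |Δm_l| ≤ 1): satisfied.
E2 (Δl = 0,±2, l_i+l_f ≥ 2, |Δm_l| ≤ 2): not satisfied.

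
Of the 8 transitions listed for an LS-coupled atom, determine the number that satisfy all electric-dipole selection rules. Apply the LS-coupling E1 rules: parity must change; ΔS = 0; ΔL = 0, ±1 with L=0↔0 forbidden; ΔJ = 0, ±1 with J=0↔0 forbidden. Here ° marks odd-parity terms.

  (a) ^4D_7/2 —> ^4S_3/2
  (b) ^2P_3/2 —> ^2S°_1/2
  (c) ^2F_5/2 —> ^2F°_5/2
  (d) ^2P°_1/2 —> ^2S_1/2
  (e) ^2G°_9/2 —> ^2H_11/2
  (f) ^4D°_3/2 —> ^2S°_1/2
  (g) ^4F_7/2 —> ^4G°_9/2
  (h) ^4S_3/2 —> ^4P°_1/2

6

(a) forbidden (parity, ΔL, ΔJ fail)
(b) allowed
(c) allowed
(d) allowed
(e) allowed
(f) forbidden (parity, ΔS, ΔL fail)
(g) allowed
(h) allowed
Total allowed: 6 of 8.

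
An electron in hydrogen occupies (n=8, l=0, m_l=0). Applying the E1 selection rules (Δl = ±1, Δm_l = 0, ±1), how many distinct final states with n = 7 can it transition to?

E1 requires Δl = ±1, so l_f ∈ {-1, 1}; with 0 ≤ l_f ≤ n_f−1 = 6, the allowed l_f values are {1}.
For l_f = 1: m_f ∈ {m_i−1, m_i, m_i+1} ∩ [−1, 1] = {-1, 0, 1} → 3 states.
Total: 3.

3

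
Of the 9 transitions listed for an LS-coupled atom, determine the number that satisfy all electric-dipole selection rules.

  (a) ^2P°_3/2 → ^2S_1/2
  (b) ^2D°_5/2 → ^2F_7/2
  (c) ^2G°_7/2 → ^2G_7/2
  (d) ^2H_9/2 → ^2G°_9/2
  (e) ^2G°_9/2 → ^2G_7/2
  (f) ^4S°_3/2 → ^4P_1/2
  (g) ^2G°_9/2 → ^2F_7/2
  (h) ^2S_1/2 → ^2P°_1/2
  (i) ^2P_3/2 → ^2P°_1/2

(a) allowed
(b) allowed
(c) allowed
(d) allowed
(e) allowed
(f) allowed
(g) allowed
(h) allowed
(i) allowed
Total allowed: 9 of 9.

9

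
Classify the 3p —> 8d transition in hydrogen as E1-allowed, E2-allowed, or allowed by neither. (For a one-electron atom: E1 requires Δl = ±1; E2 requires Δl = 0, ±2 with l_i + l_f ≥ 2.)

E1

Δl = 2 − 1 = +1; l_i + l_f = 3.
E1 (Δl = ±1): satisfied.
E2 (Δl = 0,±2, l_i+l_f ≥ 2): not satisfied.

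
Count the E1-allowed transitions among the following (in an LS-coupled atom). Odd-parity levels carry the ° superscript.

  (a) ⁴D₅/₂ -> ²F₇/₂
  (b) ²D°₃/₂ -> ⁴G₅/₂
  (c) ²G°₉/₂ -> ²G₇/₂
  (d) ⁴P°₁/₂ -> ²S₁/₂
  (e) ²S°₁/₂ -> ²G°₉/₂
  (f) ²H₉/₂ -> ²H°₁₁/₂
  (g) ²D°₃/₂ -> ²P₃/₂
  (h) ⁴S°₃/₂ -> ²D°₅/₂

(a) forbidden (parity, ΔS fail)
(b) forbidden (ΔS, ΔL fail)
(c) allowed
(d) forbidden (ΔS fails)
(e) forbidden (parity, ΔL, ΔJ fail)
(f) allowed
(g) allowed
(h) forbidden (parity, ΔS, ΔL fail)
Total allowed: 3 of 8.

3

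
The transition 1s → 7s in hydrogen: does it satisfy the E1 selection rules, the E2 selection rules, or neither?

neither

Δl = 0 − 0 = +0; l_i + l_f = 0.
E1 (Δl = ±1): not satisfied.
E2 (Δl = 0,±2, l_i+l_f ≥ 2): not satisfied.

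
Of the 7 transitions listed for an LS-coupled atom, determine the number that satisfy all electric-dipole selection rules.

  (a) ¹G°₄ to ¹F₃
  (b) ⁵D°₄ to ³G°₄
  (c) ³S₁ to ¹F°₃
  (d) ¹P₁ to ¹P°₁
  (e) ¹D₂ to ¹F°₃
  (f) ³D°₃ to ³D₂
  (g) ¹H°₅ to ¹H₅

5

(a) allowed
(b) forbidden (parity, ΔS, ΔL fail)
(c) forbidden (ΔS, ΔL, ΔJ fail)
(d) allowed
(e) allowed
(f) allowed
(g) allowed
Total allowed: 5 of 7.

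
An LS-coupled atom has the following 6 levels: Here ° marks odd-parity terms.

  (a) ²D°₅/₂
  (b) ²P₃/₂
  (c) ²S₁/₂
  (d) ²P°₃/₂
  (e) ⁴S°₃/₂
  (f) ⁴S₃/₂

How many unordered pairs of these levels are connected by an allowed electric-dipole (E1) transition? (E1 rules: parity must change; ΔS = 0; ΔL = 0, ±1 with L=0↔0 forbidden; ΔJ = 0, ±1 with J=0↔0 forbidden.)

3

(a)–(b): allowed.
(a)–(c): forbidden (ΔL, ΔJ).
(a)–(d): forbidden (parity).
(a)–(e): forbidden (parity, ΔS, ΔL).
(a)–(f): forbidden (ΔS, ΔL).
(b)–(c): forbidden (parity).
(b)–(d): allowed.
(b)–(e): forbidden (ΔS).
(b)–(f): forbidden (parity, ΔS).
(c)–(d): allowed.
(c)–(e): forbidden (ΔS, ΔL).
(c)–(f): forbidden (parity, ΔS, ΔL).
(d)–(e): forbidden (parity, ΔS).
(d)–(f): forbidden (ΔS).
(e)–(f): forbidden (ΔL).
Allowed pairs: 3 of 15.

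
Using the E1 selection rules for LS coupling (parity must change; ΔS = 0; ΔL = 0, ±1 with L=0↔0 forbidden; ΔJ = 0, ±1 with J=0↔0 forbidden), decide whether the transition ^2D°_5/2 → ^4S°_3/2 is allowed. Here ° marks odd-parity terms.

Initial level: S=1/2, L=2, J=5/2, parity odd. Final level: S=3/2, L=0, J=3/2, parity odd.
Parity must change: odd → odd — fails.
ΔS = 0: S: 1/2 → 3/2 — fails.
ΔL = 0, ±1 (not L=0↔0): L: 2 → 0, ΔL = -2 — fails.
ΔJ = 0, ±1 (not J=0↔0): J: 5/2 → 3/2, ΔJ = -1 — passes.
Rule(s) violated: parity, ΔS, ΔL.

forbidden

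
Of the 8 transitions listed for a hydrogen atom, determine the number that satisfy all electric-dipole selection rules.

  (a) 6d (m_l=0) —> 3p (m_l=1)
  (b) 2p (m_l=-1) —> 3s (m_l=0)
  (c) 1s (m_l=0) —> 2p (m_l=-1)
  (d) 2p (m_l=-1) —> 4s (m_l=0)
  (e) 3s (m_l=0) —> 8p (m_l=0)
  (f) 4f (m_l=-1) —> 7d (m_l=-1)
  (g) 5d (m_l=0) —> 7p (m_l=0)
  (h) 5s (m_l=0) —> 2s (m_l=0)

(a) allowed
(b) allowed
(c) allowed
(d) allowed
(e) allowed
(f) allowed
(g) allowed
(h) forbidden — Δl = +0 (E1 requires Δl = ±1)
Total allowed: 7 of 8.

7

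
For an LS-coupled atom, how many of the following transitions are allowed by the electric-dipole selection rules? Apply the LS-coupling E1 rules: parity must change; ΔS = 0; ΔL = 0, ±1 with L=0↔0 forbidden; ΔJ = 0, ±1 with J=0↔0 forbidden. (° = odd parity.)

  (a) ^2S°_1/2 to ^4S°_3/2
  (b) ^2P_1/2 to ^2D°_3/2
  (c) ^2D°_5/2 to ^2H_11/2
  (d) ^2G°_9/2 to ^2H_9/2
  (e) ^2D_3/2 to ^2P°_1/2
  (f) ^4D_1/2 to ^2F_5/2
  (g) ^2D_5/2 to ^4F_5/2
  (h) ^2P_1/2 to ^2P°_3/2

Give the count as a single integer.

(a) forbidden (parity, ΔS, ΔL fail)
(b) allowed
(c) forbidden (ΔL, ΔJ fail)
(d) allowed
(e) allowed
(f) forbidden (parity, ΔS, ΔJ fail)
(g) forbidden (parity, ΔS fail)
(h) allowed
Total allowed: 4 of 8.

4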